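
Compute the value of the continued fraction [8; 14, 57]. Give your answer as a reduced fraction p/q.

Collapse the nested fraction from the inside out:
Start with 57.
14 + 1/(57/1) = 14 + 1/57 = 799/57
8 + 1/(799/57) = 8 + 57/799 = 6449/799

6449/799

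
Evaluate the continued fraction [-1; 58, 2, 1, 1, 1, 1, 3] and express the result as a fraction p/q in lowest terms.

a_0 = -1: -1/1
a_1 = 58: -57/58
a_2 = 2: -115/117
a_3 = 1: -172/175
a_4 = 1: -287/292
a_5 = 1: -459/467
a_6 = 1: -746/759
a_7 = 3: -2697/2744

-2697/2744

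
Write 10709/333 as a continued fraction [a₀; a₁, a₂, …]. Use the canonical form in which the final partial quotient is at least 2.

[32; 6, 3, 1, 1, 7]

10709 = 32·333 + 53, so a_0 = 32
333 = 6·53 + 15, so a_1 = 6
53 = 3·15 + 8, so a_2 = 3
15 = 1·8 + 7, so a_3 = 1
8 = 1·7 + 1, so a_4 = 1
7 = 7·1 + 0, so a_5 = 7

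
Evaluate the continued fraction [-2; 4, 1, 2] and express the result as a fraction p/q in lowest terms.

-25/14

a_0 = -2: -2/1
a_1 = 4: -7/4
a_2 = 1: -9/5
a_3 = 2: -25/14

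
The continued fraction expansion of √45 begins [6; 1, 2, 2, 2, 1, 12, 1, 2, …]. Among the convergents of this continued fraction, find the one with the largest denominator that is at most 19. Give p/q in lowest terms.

List convergents until the denominator exceeds the bound:
a_0 = 6: 6/1  (≤ bound)
a_1 = 1: 7/1  (≤ bound)
a_2 = 2: 20/3  (≤ bound)
a_3 = 2: 47/7  (≤ bound)
a_4 = 2: 114/17  (≤ bound)
a_5 = 1: 161/24  (> 19, stop)

114/17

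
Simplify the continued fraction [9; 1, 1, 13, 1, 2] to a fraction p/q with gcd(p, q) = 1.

809/85

Start with 2.
1 + 1/(2/1) = 1 + 1/2 = 3/2
13 + 1/(3/2) = 13 + 2/3 = 41/3
1 + 1/(41/3) = 1 + 3/41 = 44/41
1 + 1/(44/41) = 1 + 41/44 = 85/44
9 + 1/(85/44) = 9 + 44/85 = 809/85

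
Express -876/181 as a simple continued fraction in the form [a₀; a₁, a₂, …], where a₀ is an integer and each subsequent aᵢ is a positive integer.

[-5; 6, 4, 7]

-876 = -5·181 + 29, so a_0 = -5
181 = 6·29 + 7, so a_1 = 6
29 = 4·7 + 1, so a_2 = 4
7 = 7·1 + 0, so a_3 = 7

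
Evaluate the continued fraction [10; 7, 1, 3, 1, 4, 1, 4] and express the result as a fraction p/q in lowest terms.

11050/1091

a_0 = 10: 10/1
a_1 = 7: 71/7
a_2 = 1: 81/8
a_3 = 3: 314/31
a_4 = 1: 395/39
a_5 = 4: 1894/187
a_6 = 1: 2289/226
a_7 = 4: 11050/1091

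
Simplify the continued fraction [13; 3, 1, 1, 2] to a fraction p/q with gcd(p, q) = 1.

239/18

a_0 = 13: 13/1
a_1 = 3: 40/3
a_2 = 1: 53/4
a_3 = 1: 93/7
a_4 = 2: 239/18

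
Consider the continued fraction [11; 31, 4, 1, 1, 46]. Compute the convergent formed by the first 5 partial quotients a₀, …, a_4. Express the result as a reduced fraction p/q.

Build up convergents one term at a time:
a_0 = 11: 11/1
a_1 = 31: 342/31
a_2 = 4: 1379/125
a_3 = 1: 1721/156
a_4 = 1: 3100/281

3100/281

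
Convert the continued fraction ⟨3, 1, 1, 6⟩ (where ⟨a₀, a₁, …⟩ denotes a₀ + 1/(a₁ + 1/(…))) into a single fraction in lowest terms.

46/13

a_0 = 3: 3/1
a_1 = 1: 4/1
a_2 = 1: 7/2
a_3 = 6: 46/13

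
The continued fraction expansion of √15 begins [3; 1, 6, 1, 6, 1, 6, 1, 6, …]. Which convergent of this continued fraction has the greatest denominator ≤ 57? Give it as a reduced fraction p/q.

213/55

a_0 = 3: 3/1  (≤ bound)
a_1 = 1: 4/1  (≤ bound)
a_2 = 6: 27/7  (≤ bound)
a_3 = 1: 31/8  (≤ bound)
a_4 = 6: 213/55  (≤ bound)
a_5 = 1: 244/63  (> 57, stop)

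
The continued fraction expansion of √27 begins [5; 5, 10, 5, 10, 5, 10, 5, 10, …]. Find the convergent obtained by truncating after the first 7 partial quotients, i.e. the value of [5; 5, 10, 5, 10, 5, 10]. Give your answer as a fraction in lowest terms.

Start with 10.
5 + 1/(10/1) = 5 + 1/10 = 51/10
10 + 1/(51/10) = 10 + 10/51 = 520/51
5 + 1/(520/51) = 5 + 51/520 = 2651/520
10 + 1/(2651/520) = 10 + 520/2651 = 27030/2651
5 + 1/(27030/2651) = 5 + 2651/27030 = 137801/27030
5 + 1/(137801/27030) = 5 + 27030/137801 = 716035/137801

716035/137801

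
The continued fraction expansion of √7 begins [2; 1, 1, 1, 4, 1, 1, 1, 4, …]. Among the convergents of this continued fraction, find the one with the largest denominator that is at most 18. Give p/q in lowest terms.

45/17

a_0 = 2: 2/1  (≤ bound)
a_1 = 1: 3/1  (≤ bound)
a_2 = 1: 5/2  (≤ bound)
a_3 = 1: 8/3  (≤ bound)
a_4 = 4: 37/14  (≤ bound)
a_5 = 1: 45/17  (≤ bound)
a_6 = 1: 82/31  (> 18, stop)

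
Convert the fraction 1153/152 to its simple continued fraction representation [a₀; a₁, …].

[7; 1, 1, 2, 2, 2, 1, 3]

1153 = 7·152 + 89, so a_0 = 7
152 = 1·89 + 63, so a_1 = 1
89 = 1·63 + 26, so a_2 = 1
63 = 2·26 + 11, so a_3 = 2
26 = 2·11 + 4, so a_4 = 2
11 = 2·4 + 3, so a_5 = 2
4 = 1·3 + 1, so a_6 = 1
3 = 3·1 + 0, so a_7 = 3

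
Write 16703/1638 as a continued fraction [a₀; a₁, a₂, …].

[10; 5, 14, 23]

⌊16703/1638⌋ = 10, remainder 323
⌊1638/323⌋ = 5, remainder 23
⌊323/23⌋ = 14, remainder 1
⌊23/1⌋ = 23, remainder 0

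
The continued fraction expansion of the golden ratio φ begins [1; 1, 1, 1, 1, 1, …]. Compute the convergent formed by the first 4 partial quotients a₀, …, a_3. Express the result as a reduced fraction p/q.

5/3

Use the convergent recurrence hₖ = aₖ·hₖ₋₁ + hₖ₋₂ (and likewise for the denominators kₖ):
a_0 = 1: 1/1
a_1 = 1: 2/1
a_2 = 1: 3/2
a_3 = 1: 5/3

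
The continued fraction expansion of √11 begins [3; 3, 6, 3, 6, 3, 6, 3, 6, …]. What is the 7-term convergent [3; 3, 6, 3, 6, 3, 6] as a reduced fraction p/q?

Start with 6.
3 + 1/(6/1) = 3 + 1/6 = 19/6
6 + 1/(19/6) = 6 + 6/19 = 120/19
3 + 1/(120/19) = 3 + 19/120 = 379/120
6 + 1/(379/120) = 6 + 120/379 = 2394/379
3 + 1/(2394/379) = 3 + 379/2394 = 7561/2394
3 + 1/(7561/2394) = 3 + 2394/7561 = 25077/7561

25077/7561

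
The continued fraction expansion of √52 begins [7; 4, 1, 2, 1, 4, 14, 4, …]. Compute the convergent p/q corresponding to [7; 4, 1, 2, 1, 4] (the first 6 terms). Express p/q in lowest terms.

Build up convergents one term at a time:
a_0 = 7: 7/1
a_1 = 4: 29/4
a_2 = 1: 36/5
a_3 = 2: 101/14
a_4 = 1: 137/19
a_5 = 4: 649/90

649/90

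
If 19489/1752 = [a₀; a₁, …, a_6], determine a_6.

2

19489 ÷ 1752 → quotient 11, remainder 217
1752 ÷ 217 → quotient 8, remainder 16
217 ÷ 16 → quotient 13, remainder 9
16 ÷ 9 → quotient 1, remainder 7
9 ÷ 7 → quotient 1, remainder 2
7 ÷ 2 → quotient 3, remainder 1
2 ÷ 1 → quotient 2, remainder 0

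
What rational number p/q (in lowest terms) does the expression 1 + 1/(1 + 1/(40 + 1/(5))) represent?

407/206

Collapse the nested fraction from the inside out:
Start with 5.
40 + 1/(5/1) = 40 + 1/5 = 201/5
1 + 1/(201/5) = 1 + 5/201 = 206/201
1 + 1/(206/201) = 1 + 201/206 = 407/206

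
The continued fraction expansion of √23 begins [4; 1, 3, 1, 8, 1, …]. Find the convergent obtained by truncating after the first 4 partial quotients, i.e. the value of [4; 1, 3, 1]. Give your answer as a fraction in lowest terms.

24/5

Start with 1.
3 + 1/(1/1) = 3 + 1/1 = 4/1
1 + 1/(4/1) = 1 + 1/4 = 5/4
4 + 1/(5/4) = 4 + 4/5 = 24/5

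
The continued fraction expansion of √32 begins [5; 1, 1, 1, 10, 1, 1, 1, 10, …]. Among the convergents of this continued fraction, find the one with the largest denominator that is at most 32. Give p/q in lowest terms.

a_0 = 5: 5/1  (≤ bound)
a_1 = 1: 6/1  (≤ bound)
a_2 = 1: 11/2  (≤ bound)
a_3 = 1: 17/3  (≤ bound)
a_4 = 10: 181/32  (≤ bound)
a_5 = 1: 198/35  (> 32, stop)

181/32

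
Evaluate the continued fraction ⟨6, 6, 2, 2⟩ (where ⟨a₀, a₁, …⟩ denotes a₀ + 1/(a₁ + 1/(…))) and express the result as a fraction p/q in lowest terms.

Start with 2.
2 + 1/(2/1) = 2 + 1/2 = 5/2
6 + 1/(5/2) = 6 + 2/5 = 32/5
6 + 1/(32/5) = 6 + 5/32 = 197/32

197/32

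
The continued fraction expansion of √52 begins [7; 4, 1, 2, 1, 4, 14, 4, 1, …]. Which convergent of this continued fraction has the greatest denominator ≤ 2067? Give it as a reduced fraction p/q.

9223/1279

a_0 = 7: 7/1  (≤ bound)
a_1 = 4: 29/4  (≤ bound)
a_2 = 1: 36/5  (≤ bound)
a_3 = 2: 101/14  (≤ bound)
a_4 = 1: 137/19  (≤ bound)
a_5 = 4: 649/90  (≤ bound)
a_6 = 14: 9223/1279  (≤ bound)
a_7 = 4: 37541/5206  (> 2067, stop)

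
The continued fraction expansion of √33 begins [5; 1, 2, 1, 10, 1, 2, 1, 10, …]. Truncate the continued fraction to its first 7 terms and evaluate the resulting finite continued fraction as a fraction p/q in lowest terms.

Start with 2.
1 + 1/(2/1) = 1 + 1/2 = 3/2
10 + 1/(3/2) = 10 + 2/3 = 32/3
1 + 1/(32/3) = 1 + 3/32 = 35/32
2 + 1/(35/32) = 2 + 32/35 = 102/35
1 + 1/(102/35) = 1 + 35/102 = 137/102
5 + 1/(137/102) = 5 + 102/137 = 787/137

787/137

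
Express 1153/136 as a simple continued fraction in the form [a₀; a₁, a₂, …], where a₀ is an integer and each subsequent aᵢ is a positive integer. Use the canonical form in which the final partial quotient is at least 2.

[8; 2, 10, 1, 5]

Apply division with remainder until the remainder is 0:
1153 = 8·136 + 65, so a_0 = 8
136 = 2·65 + 6, so a_1 = 2
65 = 10·6 + 5, so a_2 = 10
6 = 1·5 + 1, so a_3 = 1
5 = 5·1 + 0, so a_4 = 5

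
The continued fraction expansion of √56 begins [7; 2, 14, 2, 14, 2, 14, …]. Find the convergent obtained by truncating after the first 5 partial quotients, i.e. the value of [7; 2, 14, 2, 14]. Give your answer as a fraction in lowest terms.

Start with 14.
2 + 1/(14/1) = 2 + 1/14 = 29/14
14 + 1/(29/14) = 14 + 14/29 = 420/29
2 + 1/(420/29) = 2 + 29/420 = 869/420
7 + 1/(869/420) = 7 + 420/869 = 6503/869

6503/869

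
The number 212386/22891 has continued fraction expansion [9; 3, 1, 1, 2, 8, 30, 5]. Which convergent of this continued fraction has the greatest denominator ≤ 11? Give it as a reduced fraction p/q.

a_0 = 9: 9/1  (≤ bound)
a_1 = 3: 28/3  (≤ bound)
a_2 = 1: 37/4  (≤ bound)
a_3 = 1: 65/7  (≤ bound)
a_4 = 2: 167/18  (> 11, stop)

65/7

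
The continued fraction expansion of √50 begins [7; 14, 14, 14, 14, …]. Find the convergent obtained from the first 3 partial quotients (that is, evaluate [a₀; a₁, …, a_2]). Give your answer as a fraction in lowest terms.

a_0 = 7: 7/1
a_1 = 14: 99/14
a_2 = 14: 1393/197

1393/197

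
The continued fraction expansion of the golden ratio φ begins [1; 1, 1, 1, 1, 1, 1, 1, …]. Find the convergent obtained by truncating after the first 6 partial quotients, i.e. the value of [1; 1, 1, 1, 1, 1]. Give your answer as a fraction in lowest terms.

Start with 1.
1 + 1/(1/1) = 1 + 1/1 = 2/1
1 + 1/(2/1) = 1 + 1/2 = 3/2
1 + 1/(3/2) = 1 + 2/3 = 5/3
1 + 1/(5/3) = 1 + 3/5 = 8/5
1 + 1/(8/5) = 1 + 5/8 = 13/8

13/8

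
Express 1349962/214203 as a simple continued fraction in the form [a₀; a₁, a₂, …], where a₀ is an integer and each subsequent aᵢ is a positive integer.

[6; 3, 3, 4, 7, 2, 7, 43]

⌊1349962/214203⌋ = 6, remainder 64744
⌊214203/64744⌋ = 3, remainder 19971
⌊64744/19971⌋ = 3, remainder 4831
⌊19971/4831⌋ = 4, remainder 647
⌊4831/647⌋ = 7, remainder 302
⌊647/302⌋ = 2, remainder 43
⌊302/43⌋ = 7, remainder 1
⌊43/1⌋ = 43, remainder 0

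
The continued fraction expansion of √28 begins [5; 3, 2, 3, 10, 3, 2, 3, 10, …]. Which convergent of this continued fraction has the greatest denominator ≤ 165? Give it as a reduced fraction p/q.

List convergents until the denominator exceeds the bound:
a_0 = 5: 5/1  (≤ bound)
a_1 = 3: 16/3  (≤ bound)
a_2 = 2: 37/7  (≤ bound)
a_3 = 3: 127/24  (≤ bound)
a_4 = 10: 1307/247  (> 165, stop)

127/24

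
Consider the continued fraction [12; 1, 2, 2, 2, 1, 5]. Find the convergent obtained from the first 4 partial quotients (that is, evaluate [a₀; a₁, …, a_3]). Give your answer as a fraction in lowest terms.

89/7

a_0 = 12: 12/1
a_1 = 1: 13/1
a_2 = 2: 38/3
a_3 = 2: 89/7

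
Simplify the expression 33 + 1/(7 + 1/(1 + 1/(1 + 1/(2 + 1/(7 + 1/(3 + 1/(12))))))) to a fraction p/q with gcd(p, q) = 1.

359578/10853

Build up convergents one term at a time:
a_0 = 33: 33/1
a_1 = 7: 232/7
a_2 = 1: 265/8
a_3 = 1: 497/15
a_4 = 2: 1259/38
a_5 = 7: 9310/281
a_6 = 3: 29189/881
a_7 = 12: 359578/10853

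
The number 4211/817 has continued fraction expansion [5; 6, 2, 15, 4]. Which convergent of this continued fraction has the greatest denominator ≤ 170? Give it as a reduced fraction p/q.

67/13

a_0 = 5: 5/1  (≤ bound)
a_1 = 6: 31/6  (≤ bound)
a_2 = 2: 67/13  (≤ bound)
a_3 = 15: 1036/201  (> 170, stop)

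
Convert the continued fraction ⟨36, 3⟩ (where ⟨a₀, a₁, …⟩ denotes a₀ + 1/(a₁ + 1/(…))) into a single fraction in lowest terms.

Use the convergent recurrence hₖ = aₖ·hₖ₋₁ + hₖ₋₂ (and likewise for the denominators kₖ):
a_0 = 36: 36/1
a_1 = 3: 109/3

109/3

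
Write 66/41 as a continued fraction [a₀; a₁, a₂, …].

[1; 1, 1, 1, 1, 3, 2]

66 ÷ 41 → quotient 1, remainder 25
41 ÷ 25 → quotient 1, remainder 16
25 ÷ 16 → quotient 1, remainder 9
16 ÷ 9 → quotient 1, remainder 7
9 ÷ 7 → quotient 1, remainder 2
7 ÷ 2 → quotient 3, remainder 1
2 ÷ 1 → quotient 2, remainder 0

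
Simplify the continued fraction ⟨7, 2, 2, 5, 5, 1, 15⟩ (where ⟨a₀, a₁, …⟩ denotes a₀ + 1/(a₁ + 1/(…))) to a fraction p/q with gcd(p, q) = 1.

19592/2645

a_0 = 7: 7/1
a_1 = 2: 15/2
a_2 = 2: 37/5
a_3 = 5: 200/27
a_4 = 5: 1037/140
a_5 = 1: 1237/167
a_6 = 15: 19592/2645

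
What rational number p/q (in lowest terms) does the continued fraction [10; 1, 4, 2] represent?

a_0 = 10: 10/1
a_1 = 1: 11/1
a_2 = 4: 54/5
a_3 = 2: 119/11

119/11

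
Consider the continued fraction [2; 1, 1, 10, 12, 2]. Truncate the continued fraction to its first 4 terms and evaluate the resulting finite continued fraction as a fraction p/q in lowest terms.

53/21

a_0 = 2: 2/1
a_1 = 1: 3/1
a_2 = 1: 5/2
a_3 = 10: 53/21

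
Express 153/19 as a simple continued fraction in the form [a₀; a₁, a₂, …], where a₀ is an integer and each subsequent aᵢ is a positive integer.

⌊153/19⌋ = 8, remainder 1
⌊19/1⌋ = 19, remainder 0

[8; 19]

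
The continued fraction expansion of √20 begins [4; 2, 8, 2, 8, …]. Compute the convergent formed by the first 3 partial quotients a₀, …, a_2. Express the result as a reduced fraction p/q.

Start with 8.
2 + 1/(8/1) = 2 + 1/8 = 17/8
4 + 1/(17/8) = 4 + 8/17 = 76/17

76/17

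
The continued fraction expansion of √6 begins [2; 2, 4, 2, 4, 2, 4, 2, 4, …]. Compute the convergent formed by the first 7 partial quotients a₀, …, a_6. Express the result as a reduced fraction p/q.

Collapse the nested fraction from the inside out:
Start with 4.
2 + 1/(4/1) = 2 + 1/4 = 9/4
4 + 1/(9/4) = 4 + 4/9 = 40/9
2 + 1/(40/9) = 2 + 9/40 = 89/40
4 + 1/(89/40) = 4 + 40/89 = 396/89
2 + 1/(396/89) = 2 + 89/396 = 881/396
2 + 1/(881/396) = 2 + 396/881 = 2158/881

2158/881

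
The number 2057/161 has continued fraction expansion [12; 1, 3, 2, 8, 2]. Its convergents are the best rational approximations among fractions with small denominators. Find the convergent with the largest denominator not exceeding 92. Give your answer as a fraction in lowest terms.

971/76

a_0 = 12: 12/1  (≤ bound)
a_1 = 1: 13/1  (≤ bound)
a_2 = 3: 51/4  (≤ bound)
a_3 = 2: 115/9  (≤ bound)
a_4 = 8: 971/76  (≤ bound)
a_5 = 2: 2057/161  (> 92, stop)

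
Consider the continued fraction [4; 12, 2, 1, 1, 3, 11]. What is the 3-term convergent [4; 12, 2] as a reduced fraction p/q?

102/25

Start with 2.
12 + 1/(2/1) = 12 + 1/2 = 25/2
4 + 1/(25/2) = 4 + 2/25 = 102/25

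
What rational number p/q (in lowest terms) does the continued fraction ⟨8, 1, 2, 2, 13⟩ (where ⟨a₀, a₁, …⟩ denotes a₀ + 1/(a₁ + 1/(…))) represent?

Start with 13.
2 + 1/(13/1) = 2 + 1/13 = 27/13
2 + 1/(27/13) = 2 + 13/27 = 67/27
1 + 1/(67/27) = 1 + 27/67 = 94/67
8 + 1/(94/67) = 8 + 67/94 = 819/94

819/94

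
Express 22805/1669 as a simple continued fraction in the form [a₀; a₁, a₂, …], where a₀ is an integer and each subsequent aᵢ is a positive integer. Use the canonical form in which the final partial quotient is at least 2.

[13; 1, 1, 1, 39, 14]

Repeatedly divide and take the remainder:
22805 = 13·1669 + 1108, so a_0 = 13
1669 = 1·1108 + 561, so a_1 = 1
1108 = 1·561 + 547, so a_2 = 1
561 = 1·547 + 14, so a_3 = 1
547 = 39·14 + 1, so a_4 = 39
14 = 14·1 + 0, so a_5 = 14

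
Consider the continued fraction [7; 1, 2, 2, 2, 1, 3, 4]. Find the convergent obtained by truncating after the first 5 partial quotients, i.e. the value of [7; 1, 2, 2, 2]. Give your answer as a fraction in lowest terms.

Compute successive convergents:
a_0 = 7: 7/1
a_1 = 1: 8/1
a_2 = 2: 23/3
a_3 = 2: 54/7
a_4 = 2: 131/17

131/17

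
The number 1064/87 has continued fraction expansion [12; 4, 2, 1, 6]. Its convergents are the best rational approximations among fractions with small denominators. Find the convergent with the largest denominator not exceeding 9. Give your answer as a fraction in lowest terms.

List convergents until the denominator exceeds the bound:
a_0 = 12: 12/1  (≤ bound)
a_1 = 4: 49/4  (≤ bound)
a_2 = 2: 110/9  (≤ bound)
a_3 = 1: 159/13  (> 9, stop)

110/9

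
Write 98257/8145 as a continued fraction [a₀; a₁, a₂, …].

[12; 15, 1, 3, 14, 9]

Repeatedly divide and take the remainder:
98257 = 12·8145 + 517, so a_0 = 12
8145 = 15·517 + 390, so a_1 = 15
517 = 1·390 + 127, so a_2 = 1
390 = 3·127 + 9, so a_3 = 3
127 = 14·9 + 1, so a_4 = 14
9 = 9·1 + 0, so a_5 = 9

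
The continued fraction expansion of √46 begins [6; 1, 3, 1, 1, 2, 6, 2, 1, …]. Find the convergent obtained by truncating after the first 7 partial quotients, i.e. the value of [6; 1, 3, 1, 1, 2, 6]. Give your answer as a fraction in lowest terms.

Starting at the tail and folding back:
Start with 6.
2 + 1/(6/1) = 2 + 1/6 = 13/6
1 + 1/(13/6) = 1 + 6/13 = 19/13
1 + 1/(19/13) = 1 + 13/19 = 32/19
3 + 1/(32/19) = 3 + 19/32 = 115/32
1 + 1/(115/32) = 1 + 32/115 = 147/115
6 + 1/(147/115) = 6 + 115/147 = 997/147

997/147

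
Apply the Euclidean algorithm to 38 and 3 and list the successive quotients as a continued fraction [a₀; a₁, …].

Run the Euclidean algorithm, recording each quotient:
38 = 12·3 + 2, so a_0 = 12
3 = 1·2 + 1, so a_1 = 1
2 = 2·1 + 0, so a_2 = 2

[12; 1, 2]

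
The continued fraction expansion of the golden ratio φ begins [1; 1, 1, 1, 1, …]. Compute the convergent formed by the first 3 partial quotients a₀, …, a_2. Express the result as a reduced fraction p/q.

Start with 1.
1 + 1/(1/1) = 1 + 1/1 = 2/1
1 + 1/(2/1) = 1 + 1/2 = 3/2

3/2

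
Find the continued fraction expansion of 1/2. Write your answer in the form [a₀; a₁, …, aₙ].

Run the Euclidean algorithm, recording each quotient:
1 = 0·2 + 1, so a_0 = 0
2 = 2·1 + 0, so a_1 = 2

[0; 2]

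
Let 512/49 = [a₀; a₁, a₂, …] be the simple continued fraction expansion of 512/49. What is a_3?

2

Run the Euclidean algorithm, recording each quotient:
512 ÷ 49 → quotient 10, remainder 22
49 ÷ 22 → quotient 2, remainder 5
22 ÷ 5 → quotient 4, remainder 2
5 ÷ 2 → quotient 2, remainder 1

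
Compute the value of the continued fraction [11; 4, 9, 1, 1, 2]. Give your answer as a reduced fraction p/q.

Compute successive convergents:
a_0 = 11: 11/1
a_1 = 4: 45/4
a_2 = 9: 416/37
a_3 = 1: 461/41
a_4 = 1: 877/78
a_5 = 2: 2215/197

2215/197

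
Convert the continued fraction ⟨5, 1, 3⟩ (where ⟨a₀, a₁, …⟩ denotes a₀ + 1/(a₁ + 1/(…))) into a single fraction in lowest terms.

23/4

Start with 3.
1 + 1/(3/1) = 1 + 1/3 = 4/3
5 + 1/(4/3) = 5 + 3/4 = 23/4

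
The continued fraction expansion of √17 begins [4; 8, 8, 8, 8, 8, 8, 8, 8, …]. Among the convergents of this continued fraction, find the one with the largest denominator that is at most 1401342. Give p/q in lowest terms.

List convergents until the denominator exceeds the bound:
a_0 = 4: 4/1  (≤ bound)
a_1 = 8: 33/8  (≤ bound)
a_2 = 8: 268/65  (≤ bound)
a_3 = 8: 2177/528  (≤ bound)
a_4 = 8: 17684/4289  (≤ bound)
a_5 = 8: 143649/34840  (≤ bound)
a_6 = 8: 1166876/283009  (≤ bound)
a_7 = 8: 9478657/2298912  (> 1401342, stop)

1166876/283009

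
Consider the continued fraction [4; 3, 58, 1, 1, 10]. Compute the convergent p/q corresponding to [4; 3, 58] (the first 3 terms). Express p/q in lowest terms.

758/175

Start with 58.
3 + 1/(58/1) = 3 + 1/58 = 175/58
4 + 1/(175/58) = 4 + 58/175 = 758/175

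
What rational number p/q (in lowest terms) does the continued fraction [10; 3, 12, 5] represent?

Work from the innermost term outward:
Start with 5.
12 + 1/(5/1) = 12 + 1/5 = 61/5
3 + 1/(61/5) = 3 + 5/61 = 188/61
10 + 1/(188/61) = 10 + 61/188 = 1941/188

1941/188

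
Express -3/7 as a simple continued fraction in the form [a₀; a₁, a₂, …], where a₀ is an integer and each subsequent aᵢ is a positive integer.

[-1; 1, 1, 3]

Apply division with remainder until the remainder is 0:
-3 ÷ 7 → quotient -1, remainder 4
7 ÷ 4 → quotient 1, remainder 3
4 ÷ 3 → quotient 1, remainder 1
3 ÷ 1 → quotient 3, remainder 0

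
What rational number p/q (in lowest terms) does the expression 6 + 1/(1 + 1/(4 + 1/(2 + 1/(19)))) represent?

Start with 19.
2 + 1/(19/1) = 2 + 1/19 = 39/19
4 + 1/(39/19) = 4 + 19/39 = 175/39
1 + 1/(175/39) = 1 + 39/175 = 214/175
6 + 1/(214/175) = 6 + 175/214 = 1459/214

1459/214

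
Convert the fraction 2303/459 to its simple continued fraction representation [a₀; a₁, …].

[5; 57, 2, 1, 2]

2303 = 5·459 + 8, so a_0 = 5
459 = 57·8 + 3, so a_1 = 57
8 = 2·3 + 2, so a_2 = 2
3 = 1·2 + 1, so a_3 = 1
2 = 2·1 + 0, so a_4 = 2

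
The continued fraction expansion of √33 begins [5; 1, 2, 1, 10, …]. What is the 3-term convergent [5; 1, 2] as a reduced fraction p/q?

17/3

Start with 2.
1 + 1/(2/1) = 1 + 1/2 = 3/2
5 + 1/(3/2) = 5 + 2/3 = 17/3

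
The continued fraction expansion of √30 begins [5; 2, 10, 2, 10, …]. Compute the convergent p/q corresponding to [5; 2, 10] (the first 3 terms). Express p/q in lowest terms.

115/21

Start with 10.
2 + 1/(10/1) = 2 + 1/10 = 21/10
5 + 1/(21/10) = 5 + 10/21 = 115/21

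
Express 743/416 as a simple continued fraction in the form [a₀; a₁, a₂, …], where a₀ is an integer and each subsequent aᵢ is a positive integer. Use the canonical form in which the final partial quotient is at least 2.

[1; 1, 3, 1, 2, 14, 2]

Repeatedly divide and take the remainder:
743 ÷ 416 → quotient 1, remainder 327
416 ÷ 327 → quotient 1, remainder 89
327 ÷ 89 → quotient 3, remainder 60
89 ÷ 60 → quotient 1, remainder 29
60 ÷ 29 → quotient 2, remainder 2
29 ÷ 2 → quotient 14, remainder 1
2 ÷ 1 → quotient 2, remainder 0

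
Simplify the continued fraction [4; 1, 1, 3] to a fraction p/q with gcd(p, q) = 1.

Collapse the nested fraction from the inside out:
Start with 3.
1 + 1/(3/1) = 1 + 1/3 = 4/3
1 + 1/(4/3) = 1 + 3/4 = 7/4
4 + 1/(7/4) = 4 + 4/7 = 32/7

32/7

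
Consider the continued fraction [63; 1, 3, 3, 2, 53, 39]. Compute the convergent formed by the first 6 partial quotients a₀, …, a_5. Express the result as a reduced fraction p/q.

Collapse the nested fraction from the inside out:
Start with 53.
2 + 1/(53/1) = 2 + 1/53 = 107/53
3 + 1/(107/53) = 3 + 53/107 = 374/107
3 + 1/(374/107) = 3 + 107/374 = 1229/374
1 + 1/(1229/374) = 1 + 374/1229 = 1603/1229
63 + 1/(1603/1229) = 63 + 1229/1603 = 102218/1603

102218/1603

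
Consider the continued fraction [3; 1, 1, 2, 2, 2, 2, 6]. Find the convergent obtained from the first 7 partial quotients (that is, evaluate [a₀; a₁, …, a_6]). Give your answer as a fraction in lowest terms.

251/70

a_0 = 3: 3/1
a_1 = 1: 4/1
a_2 = 1: 7/2
a_3 = 2: 18/5
a_4 = 2: 43/12
a_5 = 2: 104/29
a_6 = 2: 251/70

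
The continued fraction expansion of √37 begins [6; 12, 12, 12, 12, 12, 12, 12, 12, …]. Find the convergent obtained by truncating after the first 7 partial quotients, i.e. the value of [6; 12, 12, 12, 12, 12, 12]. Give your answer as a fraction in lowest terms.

18798954/3090529

Start with 12.
12 + 1/(12/1) = 12 + 1/12 = 145/12
12 + 1/(145/12) = 12 + 12/145 = 1752/145
12 + 1/(1752/145) = 12 + 145/1752 = 21169/1752
12 + 1/(21169/1752) = 12 + 1752/21169 = 255780/21169
12 + 1/(255780/21169) = 12 + 21169/255780 = 3090529/255780
6 + 1/(3090529/255780) = 6 + 255780/3090529 = 18798954/3090529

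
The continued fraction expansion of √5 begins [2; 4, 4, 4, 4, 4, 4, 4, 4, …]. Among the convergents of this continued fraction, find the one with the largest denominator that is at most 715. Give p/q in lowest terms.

682/305

a_0 = 2: 2/1  (≤ bound)
a_1 = 4: 9/4  (≤ bound)
a_2 = 4: 38/17  (≤ bound)
a_3 = 4: 161/72  (≤ bound)
a_4 = 4: 682/305  (≤ bound)
a_5 = 4: 2889/1292  (> 715, stop)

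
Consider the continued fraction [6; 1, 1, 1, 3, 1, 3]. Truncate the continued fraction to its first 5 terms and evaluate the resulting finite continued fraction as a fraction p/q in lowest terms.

73/11

Starting at the tail and folding back:
Start with 3.
1 + 1/(3/1) = 1 + 1/3 = 4/3
1 + 1/(4/3) = 1 + 3/4 = 7/4
1 + 1/(7/4) = 1 + 4/7 = 11/7
6 + 1/(11/7) = 6 + 7/11 = 73/11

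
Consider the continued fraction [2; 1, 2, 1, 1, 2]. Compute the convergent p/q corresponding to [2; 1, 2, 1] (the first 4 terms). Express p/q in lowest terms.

11/4

Start with 1.
2 + 1/(1/1) = 2 + 1/1 = 3/1
1 + 1/(3/1) = 1 + 1/3 = 4/3
2 + 1/(4/3) = 2 + 3/4 = 11/4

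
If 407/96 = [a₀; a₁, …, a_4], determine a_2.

5

Repeatedly divide and take the remainder:
⌊407/96⌋ = 4, remainder 23
⌊96/23⌋ = 4, remainder 4
⌊23/4⌋ = 5, remainder 3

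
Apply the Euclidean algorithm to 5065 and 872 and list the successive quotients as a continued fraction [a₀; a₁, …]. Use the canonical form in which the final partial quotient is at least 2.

[5; 1, 4, 4, 1, 1, 18]

5065 ÷ 872 → quotient 5, remainder 705
872 ÷ 705 → quotient 1, remainder 167
705 ÷ 167 → quotient 4, remainder 37
167 ÷ 37 → quotient 4, remainder 19
37 ÷ 19 → quotient 1, remainder 18
19 ÷ 18 → quotient 1, remainder 1
18 ÷ 1 → quotient 18, remainder 0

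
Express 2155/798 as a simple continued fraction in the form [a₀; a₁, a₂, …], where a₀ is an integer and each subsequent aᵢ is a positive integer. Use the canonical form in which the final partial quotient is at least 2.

2155 ÷ 798 → quotient 2, remainder 559
798 ÷ 559 → quotient 1, remainder 239
559 ÷ 239 → quotient 2, remainder 81
239 ÷ 81 → quotient 2, remainder 77
81 ÷ 77 → quotient 1, remainder 4
77 ÷ 4 → quotient 19, remainder 1
4 ÷ 1 → quotient 4, remainder 0

[2; 1, 2, 2, 1, 19, 4]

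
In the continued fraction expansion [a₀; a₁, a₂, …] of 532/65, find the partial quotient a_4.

Apply division with remainder until the remainder is 0:
532 ÷ 65 → quotient 8, remainder 12
65 ÷ 12 → quotient 5, remainder 5
12 ÷ 5 → quotient 2, remainder 2
5 ÷ 2 → quotient 2, remainder 1
2 ÷ 1 → quotient 2, remainder 0

2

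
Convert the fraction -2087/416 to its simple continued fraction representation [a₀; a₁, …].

[-6; 1, 58, 2, 3]

-2087 = -6·416 + 409, so a_0 = -6
416 = 1·409 + 7, so a_1 = 1
409 = 58·7 + 3, so a_2 = 58
7 = 2·3 + 1, so a_3 = 2
3 = 3·1 + 0, so a_4 = 3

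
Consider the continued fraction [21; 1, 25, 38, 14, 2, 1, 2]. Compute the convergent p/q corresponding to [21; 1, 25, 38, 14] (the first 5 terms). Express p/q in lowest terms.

304651/13872

Start with 14.
38 + 1/(14/1) = 38 + 1/14 = 533/14
25 + 1/(533/14) = 25 + 14/533 = 13339/533
1 + 1/(13339/533) = 1 + 533/13339 = 13872/13339
21 + 1/(13872/13339) = 21 + 13339/13872 = 304651/13872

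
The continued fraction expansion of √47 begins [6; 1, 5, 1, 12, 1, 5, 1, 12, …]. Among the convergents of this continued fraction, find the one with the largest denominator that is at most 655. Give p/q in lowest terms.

3942/575

List convergents until the denominator exceeds the bound:
a_0 = 6: 6/1  (≤ bound)
a_1 = 1: 7/1  (≤ bound)
a_2 = 5: 41/6  (≤ bound)
a_3 = 1: 48/7  (≤ bound)
a_4 = 12: 617/90  (≤ bound)
a_5 = 1: 665/97  (≤ bound)
a_6 = 5: 3942/575  (≤ bound)
a_7 = 1: 4607/672  (> 655, stop)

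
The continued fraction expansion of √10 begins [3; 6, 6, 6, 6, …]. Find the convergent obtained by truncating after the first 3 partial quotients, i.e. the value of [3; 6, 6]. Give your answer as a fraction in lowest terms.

117/37

a_0 = 3: 3/1
a_1 = 6: 19/6
a_2 = 6: 117/37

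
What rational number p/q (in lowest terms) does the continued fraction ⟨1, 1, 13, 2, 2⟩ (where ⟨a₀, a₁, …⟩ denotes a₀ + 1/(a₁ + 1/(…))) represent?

a_0 = 1: 1/1
a_1 = 1: 2/1
a_2 = 13: 27/14
a_3 = 2: 56/29
a_4 = 2: 139/72

139/72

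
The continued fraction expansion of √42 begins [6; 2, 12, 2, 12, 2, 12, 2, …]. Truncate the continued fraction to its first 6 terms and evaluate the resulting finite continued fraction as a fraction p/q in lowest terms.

Build up convergents one term at a time:
a_0 = 6: 6/1
a_1 = 2: 13/2
a_2 = 12: 162/25
a_3 = 2: 337/52
a_4 = 12: 4206/649
a_5 = 2: 8749/1350

8749/1350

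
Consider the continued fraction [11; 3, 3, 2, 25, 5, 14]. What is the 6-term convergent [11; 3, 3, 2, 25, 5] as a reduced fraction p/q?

33325/2948

a_0 = 11: 11/1
a_1 = 3: 34/3
a_2 = 3: 113/10
a_3 = 2: 260/23
a_4 = 25: 6613/585
a_5 = 5: 33325/2948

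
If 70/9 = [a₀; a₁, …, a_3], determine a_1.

1

70 = 7·9 + 7, so a_0 = 7
9 = 1·7 + 2, so a_1 = 1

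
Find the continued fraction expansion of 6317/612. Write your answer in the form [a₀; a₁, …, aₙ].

Apply division with remainder until the remainder is 0:
⌊6317/612⌋ = 10, remainder 197
⌊612/197⌋ = 3, remainder 21
⌊197/21⌋ = 9, remainder 8
⌊21/8⌋ = 2, remainder 5
⌊8/5⌋ = 1, remainder 3
⌊5/3⌋ = 1, remainder 2
⌊3/2⌋ = 1, remainder 1
⌊2/1⌋ = 2, remainder 0

[10; 3, 9, 2, 1, 1, 1, 2]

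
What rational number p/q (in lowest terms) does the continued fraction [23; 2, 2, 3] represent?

398/17

Start with 3.
2 + 1/(3/1) = 2 + 1/3 = 7/3
2 + 1/(7/3) = 2 + 3/7 = 17/7
23 + 1/(17/7) = 23 + 7/17 = 398/17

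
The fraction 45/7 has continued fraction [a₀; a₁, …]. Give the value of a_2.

Repeatedly divide and take the remainder:
⌊45/7⌋ = 6, remainder 3
⌊7/3⌋ = 2, remainder 1
⌊3/1⌋ = 3, remainder 0

3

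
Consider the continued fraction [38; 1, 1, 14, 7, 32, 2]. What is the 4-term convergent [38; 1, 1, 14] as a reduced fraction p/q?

Start with 14.
1 + 1/(14/1) = 1 + 1/14 = 15/14
1 + 1/(15/14) = 1 + 14/15 = 29/15
38 + 1/(29/15) = 38 + 15/29 = 1117/29

1117/29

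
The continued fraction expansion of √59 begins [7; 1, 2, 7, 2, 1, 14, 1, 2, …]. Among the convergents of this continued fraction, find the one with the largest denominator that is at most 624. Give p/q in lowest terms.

530/69

List convergents until the denominator exceeds the bound:
a_0 = 7: 7/1  (≤ bound)
a_1 = 1: 8/1  (≤ bound)
a_2 = 2: 23/3  (≤ bound)
a_3 = 7: 169/22  (≤ bound)
a_4 = 2: 361/47  (≤ bound)
a_5 = 1: 530/69  (≤ bound)
a_6 = 14: 7781/1013  (> 624, stop)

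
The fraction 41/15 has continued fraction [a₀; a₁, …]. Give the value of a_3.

⌊41/15⌋ = 2, remainder 11
⌊15/11⌋ = 1, remainder 4
⌊11/4⌋ = 2, remainder 3
⌊4/3⌋ = 1, remainder 1

1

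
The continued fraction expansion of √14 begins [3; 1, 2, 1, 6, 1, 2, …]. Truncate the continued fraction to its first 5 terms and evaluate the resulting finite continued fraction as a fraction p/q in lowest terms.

101/27

Start with 6.
1 + 1/(6/1) = 1 + 1/6 = 7/6
2 + 1/(7/6) = 2 + 6/7 = 20/7
1 + 1/(20/7) = 1 + 7/20 = 27/20
3 + 1/(27/20) = 3 + 20/27 = 101/27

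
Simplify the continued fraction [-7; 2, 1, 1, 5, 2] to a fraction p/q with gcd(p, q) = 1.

a_0 = -7: -7/1
a_1 = 2: -13/2
a_2 = 1: -20/3
a_3 = 1: -33/5
a_4 = 5: -185/28
a_5 = 2: -403/61

-403/61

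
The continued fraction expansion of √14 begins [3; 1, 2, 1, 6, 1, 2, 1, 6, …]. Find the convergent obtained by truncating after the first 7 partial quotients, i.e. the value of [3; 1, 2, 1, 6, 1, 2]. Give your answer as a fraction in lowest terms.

333/89

Starting at the tail and folding back:
Start with 2.
1 + 1/(2/1) = 1 + 1/2 = 3/2
6 + 1/(3/2) = 6 + 2/3 = 20/3
1 + 1/(20/3) = 1 + 3/20 = 23/20
2 + 1/(23/20) = 2 + 20/23 = 66/23
1 + 1/(66/23) = 1 + 23/66 = 89/66
3 + 1/(89/66) = 3 + 66/89 = 333/89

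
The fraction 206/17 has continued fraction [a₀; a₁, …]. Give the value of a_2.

206 = 12·17 + 2, so a_0 = 12
17 = 8·2 + 1, so a_1 = 8
2 = 2·1 + 0, so a_2 = 2

2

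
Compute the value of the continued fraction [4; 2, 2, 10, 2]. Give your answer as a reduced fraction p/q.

Start with 2.
10 + 1/(2/1) = 10 + 1/2 = 21/2
2 + 1/(21/2) = 2 + 2/21 = 44/21
2 + 1/(44/21) = 2 + 21/44 = 109/44
4 + 1/(109/44) = 4 + 44/109 = 480/109

480/109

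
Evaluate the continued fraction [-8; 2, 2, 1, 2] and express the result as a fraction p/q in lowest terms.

a_0 = -8: -8/1
a_1 = 2: -15/2
a_2 = 2: -38/5
a_3 = 1: -53/7
a_4 = 2: -144/19

-144/19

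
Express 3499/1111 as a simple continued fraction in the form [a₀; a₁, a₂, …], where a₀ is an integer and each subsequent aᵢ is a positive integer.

[3; 6, 1, 2, 3, 1, 12]

Run the Euclidean algorithm, recording each quotient:
3499 = 3·1111 + 166, so a_0 = 3
1111 = 6·166 + 115, so a_1 = 6
166 = 1·115 + 51, so a_2 = 1
115 = 2·51 + 13, so a_3 = 2
51 = 3·13 + 12, so a_4 = 3
13 = 1·12 + 1, so a_5 = 1
12 = 12·1 + 0, so a_6 = 12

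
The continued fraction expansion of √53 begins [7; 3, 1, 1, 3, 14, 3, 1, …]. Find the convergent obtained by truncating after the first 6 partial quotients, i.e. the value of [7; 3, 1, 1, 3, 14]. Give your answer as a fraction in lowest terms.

2599/357

Start with 14.
3 + 1/(14/1) = 3 + 1/14 = 43/14
1 + 1/(43/14) = 1 + 14/43 = 57/43
1 + 1/(57/43) = 1 + 43/57 = 100/57
3 + 1/(100/57) = 3 + 57/100 = 357/100
7 + 1/(357/100) = 7 + 100/357 = 2599/357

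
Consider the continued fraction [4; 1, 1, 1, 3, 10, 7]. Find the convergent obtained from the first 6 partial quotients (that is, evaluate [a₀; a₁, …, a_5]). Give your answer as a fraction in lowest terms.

a_0 = 4: 4/1
a_1 = 1: 5/1
a_2 = 1: 9/2
a_3 = 1: 14/3
a_4 = 3: 51/11
a_5 = 10: 524/113

524/113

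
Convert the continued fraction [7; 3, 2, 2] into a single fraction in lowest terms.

Start with 2.
2 + 1/(2/1) = 2 + 1/2 = 5/2
3 + 1/(5/2) = 3 + 2/5 = 17/5
7 + 1/(17/5) = 7 + 5/17 = 124/17

124/17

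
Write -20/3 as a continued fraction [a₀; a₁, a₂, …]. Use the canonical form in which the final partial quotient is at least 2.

[-7; 3]

-20 = -7·3 + 1, so a_0 = -7
3 = 3·1 + 0, so a_1 = 3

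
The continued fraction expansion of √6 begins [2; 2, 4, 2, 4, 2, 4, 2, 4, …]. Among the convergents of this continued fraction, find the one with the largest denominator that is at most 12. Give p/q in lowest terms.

a_0 = 2: 2/1  (≤ bound)
a_1 = 2: 5/2  (≤ bound)
a_2 = 4: 22/9  (≤ bound)
a_3 = 2: 49/20  (> 12, stop)

22/9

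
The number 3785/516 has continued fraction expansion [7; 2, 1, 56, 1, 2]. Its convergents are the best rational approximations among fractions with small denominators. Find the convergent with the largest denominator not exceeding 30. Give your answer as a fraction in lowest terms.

22/3

List convergents until the denominator exceeds the bound:
a_0 = 7: 7/1  (≤ bound)
a_1 = 2: 15/2  (≤ bound)
a_2 = 1: 22/3  (≤ bound)
a_3 = 56: 1247/170  (> 30, stop)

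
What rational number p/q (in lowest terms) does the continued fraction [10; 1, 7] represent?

Collapse the nested fraction from the inside out:
Start with 7.
1 + 1/(7/1) = 1 + 1/7 = 8/7
10 + 1/(8/7) = 10 + 7/8 = 87/8

87/8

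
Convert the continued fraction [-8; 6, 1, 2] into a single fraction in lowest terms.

a_0 = -8: -8/1
a_1 = 6: -47/6
a_2 = 1: -55/7
a_3 = 2: -157/20

-157/20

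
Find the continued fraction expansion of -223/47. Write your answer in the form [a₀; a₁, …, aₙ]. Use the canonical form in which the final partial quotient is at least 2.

Apply division with remainder until the remainder is 0:
-223 ÷ 47 → quotient -5, remainder 12
47 ÷ 12 → quotient 3, remainder 11
12 ÷ 11 → quotient 1, remainder 1
11 ÷ 1 → quotient 11, remainder 0

[-5; 3, 1, 11]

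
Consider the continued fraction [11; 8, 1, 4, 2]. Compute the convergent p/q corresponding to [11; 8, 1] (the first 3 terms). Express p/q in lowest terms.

Start with 1.
8 + 1/(1/1) = 8 + 1/1 = 9/1
11 + 1/(9/1) = 11 + 1/9 = 100/9

100/9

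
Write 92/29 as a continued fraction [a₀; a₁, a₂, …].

[3; 5, 1, 4]

Repeatedly divide and take the remainder:
⌊92/29⌋ = 3, remainder 5
⌊29/5⌋ = 5, remainder 4
⌊5/4⌋ = 1, remainder 1
⌊4/1⌋ = 4, remainder 0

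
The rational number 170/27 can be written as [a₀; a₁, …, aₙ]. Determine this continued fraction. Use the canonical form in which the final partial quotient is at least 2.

170 ÷ 27 → quotient 6, remainder 8
27 ÷ 8 → quotient 3, remainder 3
8 ÷ 3 → quotient 2, remainder 2
3 ÷ 2 → quotient 1, remainder 1
2 ÷ 1 → quotient 2, remainder 0

[6; 3, 2, 1, 2]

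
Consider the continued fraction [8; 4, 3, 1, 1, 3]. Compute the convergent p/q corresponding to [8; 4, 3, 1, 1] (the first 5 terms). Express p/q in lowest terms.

Start with 1.
1 + 1/(1/1) = 1 + 1/1 = 2/1
3 + 1/(2/1) = 3 + 1/2 = 7/2
4 + 1/(7/2) = 4 + 2/7 = 30/7
8 + 1/(30/7) = 8 + 7/30 = 247/30

247/30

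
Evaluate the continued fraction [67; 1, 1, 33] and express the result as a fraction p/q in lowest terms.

Build up convergents one term at a time:
a_0 = 67: 67/1
a_1 = 1: 68/1
a_2 = 1: 135/2
a_3 = 33: 4523/67

4523/67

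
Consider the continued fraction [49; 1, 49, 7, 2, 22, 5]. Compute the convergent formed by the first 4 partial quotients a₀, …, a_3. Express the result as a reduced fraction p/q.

17543/351

Compute successive convergents:
a_0 = 49: 49/1
a_1 = 1: 50/1
a_2 = 49: 2499/50
a_3 = 7: 17543/351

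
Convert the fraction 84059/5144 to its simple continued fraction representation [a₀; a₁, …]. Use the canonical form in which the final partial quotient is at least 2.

Repeatedly divide and take the remainder:
⌊84059/5144⌋ = 16, remainder 1755
⌊5144/1755⌋ = 2, remainder 1634
⌊1755/1634⌋ = 1, remainder 121
⌊1634/121⌋ = 13, remainder 61
⌊121/61⌋ = 1, remainder 60
⌊61/60⌋ = 1, remainder 1
⌊60/1⌋ = 60, remainder 0

[16; 2, 1, 13, 1, 1, 60]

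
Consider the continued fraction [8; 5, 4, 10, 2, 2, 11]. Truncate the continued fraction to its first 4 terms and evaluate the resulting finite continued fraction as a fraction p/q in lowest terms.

1761/215

Collapse the nested fraction from the inside out:
Start with 10.
4 + 1/(10/1) = 4 + 1/10 = 41/10
5 + 1/(41/10) = 5 + 10/41 = 215/41
8 + 1/(215/41) = 8 + 41/215 = 1761/215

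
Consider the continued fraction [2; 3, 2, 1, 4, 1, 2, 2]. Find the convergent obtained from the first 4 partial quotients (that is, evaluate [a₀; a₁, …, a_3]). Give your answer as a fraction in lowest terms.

23/10

a_0 = 2: 2/1
a_1 = 3: 7/3
a_2 = 2: 16/7
a_3 = 1: 23/10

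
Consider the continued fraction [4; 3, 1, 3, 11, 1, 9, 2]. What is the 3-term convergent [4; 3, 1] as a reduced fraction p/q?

17/4

Work from the innermost term outward:
Start with 1.
3 + 1/(1/1) = 3 + 1/1 = 4/1
4 + 1/(4/1) = 4 + 1/4 = 17/4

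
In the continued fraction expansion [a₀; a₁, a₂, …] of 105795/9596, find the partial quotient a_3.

105795 ÷ 9596 → quotient 11, remainder 239
9596 ÷ 239 → quotient 40, remainder 36
239 ÷ 36 → quotient 6, remainder 23
36 ÷ 23 → quotient 1, remainder 13

1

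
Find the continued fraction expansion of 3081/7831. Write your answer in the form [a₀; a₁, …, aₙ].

Repeatedly divide and take the remainder:
⌊3081/7831⌋ = 0, remainder 3081
⌊7831/3081⌋ = 2, remainder 1669
⌊3081/1669⌋ = 1, remainder 1412
⌊1669/1412⌋ = 1, remainder 257
⌊1412/257⌋ = 5, remainder 127
⌊257/127⌋ = 2, remainder 3
⌊127/3⌋ = 42, remainder 1
⌊3/1⌋ = 3, remainder 0

[0; 2, 1, 1, 5, 2, 42, 3]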